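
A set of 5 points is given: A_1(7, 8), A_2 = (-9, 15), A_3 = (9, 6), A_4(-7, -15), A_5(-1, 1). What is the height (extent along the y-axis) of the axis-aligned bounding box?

max y = 15, min y = -15, so height = 30.

30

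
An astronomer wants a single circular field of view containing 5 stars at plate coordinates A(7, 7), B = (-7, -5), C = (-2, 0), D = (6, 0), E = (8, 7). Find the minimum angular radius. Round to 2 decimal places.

9.60

By Welzl's lemma the MEC is supported by two points (diametrically opposite) or three points (on a circumcircle).
The farthest pair is B–E with squared distance 369. The circle on this segment as diameter has centre (0.5, 1) and r² = 369/4 = 92.25.
Check A: distance² to centre = 78.25 ≤ 92.25, so it lies inside.
All remaining points lie in this disk, and no smaller disk contains both endpoints, so this is the minimum enclosing circle.
r = √(92.25) ≈ 9.60.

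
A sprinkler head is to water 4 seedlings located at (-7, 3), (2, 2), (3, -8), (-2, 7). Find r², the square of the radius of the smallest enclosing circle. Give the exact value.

The minimum enclosing circle of a finite set is fixed by two of the points (as a diameter) or three (as a circumcircle).
The minimum enclosing circle is determined by three boundary points: (-7, 3), (3, -8), (-2, 7).
Their circumcentre is (1/38, -25/38) with r² = 45305/722.
The farthest remaining point (2, 2) is at distance² 7913/722 ≤ 45305/722.

45305/722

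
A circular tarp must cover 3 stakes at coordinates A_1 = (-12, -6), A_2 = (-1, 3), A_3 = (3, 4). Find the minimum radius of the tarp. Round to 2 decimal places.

Side lengths²: A_1A_2² = 202, A_1A_3² = 325, A_2A_3² = 17.
Since A_1A_3² = 325 ≥ 202 + 17 = 219, the angle opposite A_1A_3 is not acute, so the smallest enclosing circle has A_1A_3 as diameter.
Centre = midpoint of A_1A_3 = (-4.5, -1), r² = 325/4 = 81.25.
r = √(81.25) ≈ 9.01.

9.01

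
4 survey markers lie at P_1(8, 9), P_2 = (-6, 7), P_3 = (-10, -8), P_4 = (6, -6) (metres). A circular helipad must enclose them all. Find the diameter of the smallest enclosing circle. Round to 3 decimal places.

A smallest enclosing disk is always determined by at most three of the input points on its boundary.
The farthest pair is P_1–P_3 with squared distance 613. The circle on this segment as diameter has centre (-1, 0.5) and r² = 613/4 = 153.25.
Check P_2: distance² to centre = 67.25 ≤ 153.25, so it lies inside.
All remaining points lie in this disk, and no smaller disk contains both endpoints, so this is the minimum enclosing circle.
Diameter = 2r = 2√(153.25) ≈ 24.759.

24.759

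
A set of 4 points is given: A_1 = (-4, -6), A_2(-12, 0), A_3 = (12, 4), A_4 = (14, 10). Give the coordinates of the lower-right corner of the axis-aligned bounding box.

x-range [-12, 14], y-range [-6, 10].
The lower-right corner is (14, -6).

(14, -6)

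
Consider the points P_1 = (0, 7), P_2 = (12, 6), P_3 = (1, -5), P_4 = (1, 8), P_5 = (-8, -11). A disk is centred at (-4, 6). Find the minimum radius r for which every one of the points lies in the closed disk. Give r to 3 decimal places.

The required radius is the distance from (-4, 6) to the farthest point.
Squared distances: 17, 256, 146, 29, 305.
Maximum is 305, attained at P_5.
r = √305 ≈ 17.464.

17.464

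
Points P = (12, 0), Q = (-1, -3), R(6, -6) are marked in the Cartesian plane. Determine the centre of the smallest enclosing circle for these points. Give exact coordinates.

(5.5, -1.5)

Side lengths²: PQ² = 178, PR² = 72, QR² = 58.
Since PQ² = 178 ≥ 72 + 58 = 130, the angle opposite PQ is not acute, so the smallest enclosing circle has PQ as diameter.
Centre = midpoint of PQ = (5.5, -1.5), r² = 178/4 = 44.5.
Centre = (5.5, -1.5).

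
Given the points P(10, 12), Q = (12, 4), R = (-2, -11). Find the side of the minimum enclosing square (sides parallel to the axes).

The bounding box has width 14 and height 23.
An axis-aligned square enclosing the set must have side ≥ max(width, height).
So the minimum side is max(14, 23) = 23.

23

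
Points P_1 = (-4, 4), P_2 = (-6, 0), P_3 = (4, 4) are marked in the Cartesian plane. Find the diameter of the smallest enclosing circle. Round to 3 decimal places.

10.770

Side lengths²: P_1P_2² = 20, P_1P_3² = 64, P_2P_3² = 116.
Since P_2P_3² = 116 ≥ 64 + 20 = 84, the angle opposite P_2P_3 is not acute, so the smallest enclosing circle has P_2P_3 as diameter.
Centre = midpoint of P_2P_3 = (-1, 2), r² = 116/4 = 29.
Diameter = 2r = 2√29 ≈ 10.770.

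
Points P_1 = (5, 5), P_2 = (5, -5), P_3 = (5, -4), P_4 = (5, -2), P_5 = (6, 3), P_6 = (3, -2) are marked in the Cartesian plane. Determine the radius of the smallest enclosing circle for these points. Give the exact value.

5

The minimum enclosing circle of a finite set is fixed by two of the points (as a diameter) or three (as a circumcircle).
The farthest pair is P_1–P_2 with squared distance 100. The circle on this segment as diameter has centre (5, 0) and r² = 100/4 = 25.
Check P_3: distance² to centre = 16 ≤ 25, so it lies inside.
All remaining points lie in this disk, and no smaller disk contains both endpoints, so this is the minimum enclosing circle.
r = √25 = 5.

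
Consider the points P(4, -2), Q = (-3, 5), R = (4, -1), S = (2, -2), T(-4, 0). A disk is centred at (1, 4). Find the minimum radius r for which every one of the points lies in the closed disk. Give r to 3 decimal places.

The required radius is the distance from (1, 4) to the farthest point.
Squared distances: 45, 17, 34, 37, 41.
Maximum is 45, attained at P.
r = √45 ≈ 6.708.

6.708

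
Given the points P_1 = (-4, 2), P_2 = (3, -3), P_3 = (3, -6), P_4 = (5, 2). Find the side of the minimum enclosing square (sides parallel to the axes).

9

The bounding box has width 9 and height 8.
An axis-aligned square enclosing the set must have side ≥ max(width, height).
So the minimum side is max(9, 8) = 9.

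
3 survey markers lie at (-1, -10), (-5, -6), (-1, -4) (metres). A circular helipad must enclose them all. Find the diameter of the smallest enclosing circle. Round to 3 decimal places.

6.325

Call the three points A, B, C in the order given.
Side lengths²: AB² = 32, AC² = 36, BC² = 20.
Since AC² = 36 < 32 + 20 = 52, the triangle is acute, so the smallest enclosing circle is the circumcircle.
Circumcentre = (-2, -7), r² = 10.
Diameter = 2r = 2√10 ≈ 6.325.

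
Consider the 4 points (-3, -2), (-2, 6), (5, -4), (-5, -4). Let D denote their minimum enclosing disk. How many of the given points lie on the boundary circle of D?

3

By Welzl's lemma the MEC is supported by two points (diametrically opposite) or three points (on a circumcircle).
The minimum enclosing circle is determined by three boundary points: (-2, 6), (5, -4), (-5, -4).
Their circumcentre is (0, -0.05) with r² = 40.6025.
The farthest remaining point (-3, -2) is at distance² 12.8025 ≤ 40.6025.
The points at distance exactly r from the centre are (-2, 6), (5, -4), (-5, -4) — 3 points.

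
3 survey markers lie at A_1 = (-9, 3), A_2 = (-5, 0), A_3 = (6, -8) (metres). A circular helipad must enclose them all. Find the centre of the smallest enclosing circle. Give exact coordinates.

Side lengths²: A_1A_2² = 25, A_1A_3² = 346, A_2A_3² = 185.
Since A_1A_3² = 346 ≥ 185 + 25 = 210, the angle opposite A_1A_3 is not acute, so the smallest enclosing circle has A_1A_3 as diameter.
Centre = midpoint of A_1A_3 = (-1.5, -2.5), r² = 346/4 = 86.5.
Centre = (-1.5, -2.5).

(-1.5, -2.5)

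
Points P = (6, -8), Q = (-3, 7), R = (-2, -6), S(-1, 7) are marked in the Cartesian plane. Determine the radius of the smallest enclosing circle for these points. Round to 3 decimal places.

A smallest enclosing disk is always determined by at most three of the input points on its boundary.
The farthest pair is P–Q with squared distance 306. The circle on this segment as diameter has centre (1.5, -0.5) and r² = 306/4 = 76.5.
Check R: distance² to centre = 42.5 ≤ 76.5, so it lies inside.
All remaining points lie in this disk, and no smaller disk contains both endpoints, so this is the minimum enclosing circle.
r = √(76.5) ≈ 8.746.

8.746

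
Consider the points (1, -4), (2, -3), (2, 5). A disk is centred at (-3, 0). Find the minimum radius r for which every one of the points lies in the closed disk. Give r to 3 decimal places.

The required radius is the distance from (-3, 0) to the farthest point.
Squared distances: 32, 34, 50.
Maximum is 50, attained at (2, 5).
r = √50 ≈ 7.071.

7.071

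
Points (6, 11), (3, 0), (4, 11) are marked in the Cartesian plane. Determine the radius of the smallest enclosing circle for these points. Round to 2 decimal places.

5.70

Call the three points A, B, C in the order given.
Side lengths²: AB² = 130, AC² = 4, BC² = 122.
Since AB² = 130 ≥ 122 + 4 = 126, the angle opposite AB is not acute, so the smallest enclosing circle has AB as diameter.
Centre = midpoint of AB = (4.5, 5.5), r² = 130/4 = 32.5.
r = √(32.5) ≈ 5.70.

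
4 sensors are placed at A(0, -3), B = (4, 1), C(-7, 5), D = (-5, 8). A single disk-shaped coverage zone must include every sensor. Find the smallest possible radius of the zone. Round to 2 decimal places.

By Welzl's lemma the MEC is supported by two points (diametrically opposite) or three points (on a circumcircle).
The minimum enclosing circle is determined by three boundary points: A, B, D.
Their circumcentre is (-1.8125, 2.8125) with r² = 37.0703125.
The farthest remaining point C is at distance² 31.6953125 ≤ 37.0703125.
r = √(37.0703125) ≈ 6.09.

6.09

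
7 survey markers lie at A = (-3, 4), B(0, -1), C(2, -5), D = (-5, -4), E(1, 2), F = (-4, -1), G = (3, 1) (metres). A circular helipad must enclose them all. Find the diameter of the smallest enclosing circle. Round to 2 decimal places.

A smallest enclosing disk is always determined by at most three of the input points on its boundary.
The minimum enclosing circle is determined by three boundary points: A, C, D.
Their circumcentre is (-28/29, -22/29) with r² = 22525/841.
The farthest remaining point G is at distance² 15826/841 ≤ 22525/841.
Diameter = 2r = 2√(22525/841) ≈ 10.35.

10.35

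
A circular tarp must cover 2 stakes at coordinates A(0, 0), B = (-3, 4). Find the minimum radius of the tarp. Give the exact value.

2.5

The smallest circle enclosing two points has them as diameter endpoints.
Centre = midpoint = (-1.5, 2); r² = |AB|²/4 = 25/4 = 6.25.
r = √(6.25) = 2.5.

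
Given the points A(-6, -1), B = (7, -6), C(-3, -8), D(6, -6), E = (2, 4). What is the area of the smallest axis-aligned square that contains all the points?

The bounding box has width 13 and height 12.
An axis-aligned square enclosing the set must have side ≥ max(width, height).
So the minimum side is max(13, 12) = 13.
Area = 13² = 169.

169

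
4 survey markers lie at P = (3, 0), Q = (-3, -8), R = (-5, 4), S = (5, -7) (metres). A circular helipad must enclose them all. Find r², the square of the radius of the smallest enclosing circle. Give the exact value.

55.25

The farthest pair is R–S with squared distance 221. The circle on this segment as diameter has centre (0, -1.5) and r² = 221/4 = 55.25.
Check P: distance² to centre = 11.25 ≤ 55.25, so it lies inside.
All remaining points lie in this disk, and no smaller disk contains both endpoints, so this is the minimum enclosing circle.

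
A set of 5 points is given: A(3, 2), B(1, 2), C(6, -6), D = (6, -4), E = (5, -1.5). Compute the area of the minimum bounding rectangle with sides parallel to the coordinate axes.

x ranges over [1, 6], width 5.
y ranges over [-6, 2], height 8.
Area = 5 × 8 = 40.

40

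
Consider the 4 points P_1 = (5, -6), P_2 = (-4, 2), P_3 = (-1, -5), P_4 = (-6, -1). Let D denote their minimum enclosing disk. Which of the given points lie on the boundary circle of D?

A smallest enclosing disk is always determined by at most three of the input points on its boundary.
The minimum enclosing circle is determined by three boundary points: P_1, P_2, P_4.
Their circumcentre is (-13/86, -235/86) with r² = 137605/3698.
The farthest remaining point P_3 is at distance² 21677/3698 ≤ 137605/3698.
The points at distance exactly r from the centre are P_1, P_2, P_4 — 3 points.

P_1, P_2, P_4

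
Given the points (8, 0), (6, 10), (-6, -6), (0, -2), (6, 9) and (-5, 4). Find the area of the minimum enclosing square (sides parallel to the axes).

256

The bounding box has width 14 and height 16.
An axis-aligned square enclosing the set must have side ≥ max(width, height).
So the minimum side is max(14, 16) = 16.
Area = 16² = 256.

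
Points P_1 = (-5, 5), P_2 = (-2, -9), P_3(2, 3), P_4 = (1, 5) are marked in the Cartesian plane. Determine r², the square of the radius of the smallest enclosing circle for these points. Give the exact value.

42025/784

The minimum enclosing circle of a finite set is fixed by two of the points (as a diameter) or three (as a circumcircle).
The minimum enclosing circle is determined by three boundary points: P_1, P_2, P_4.
Their circumcentre is (-2, -47/28) with r² = 42025/784.
The farthest remaining point P_3 is at distance² 29705/784 ≤ 42025/784.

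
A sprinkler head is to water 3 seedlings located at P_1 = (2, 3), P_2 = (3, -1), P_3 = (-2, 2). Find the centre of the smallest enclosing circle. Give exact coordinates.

Side lengths²: P_1P_2² = 17, P_1P_3² = 17, P_2P_3² = 34.
Since P_2P_3² = 34 ≥ 17 + 17 = 34, the angle opposite P_2P_3 is not acute, so the smallest enclosing circle has P_2P_3 as diameter.
Centre = midpoint of P_2P_3 = (0.5, 0.5), r² = 34/4 = 8.5.
Centre = (0.5, 0.5).

(0.5, 0.5)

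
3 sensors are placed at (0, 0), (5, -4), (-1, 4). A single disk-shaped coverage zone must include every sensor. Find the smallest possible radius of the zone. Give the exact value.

5

Call the three points A, B, C in the order given.
Side lengths²: AB² = 41, AC² = 17, BC² = 100.
Since BC² = 100 ≥ 41 + 17 = 58, the angle opposite BC is not acute, so the smallest enclosing circle has BC as diameter.
Centre = midpoint of BC = (2, 0), r² = 100/4 = 25.
r = √25 = 5.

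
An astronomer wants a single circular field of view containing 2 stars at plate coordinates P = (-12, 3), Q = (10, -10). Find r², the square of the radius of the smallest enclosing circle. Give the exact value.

163.25

The smallest circle enclosing two points has them as diameter endpoints.
Centre = midpoint = (-1, -3.5); r² = |PQ|²/4 = 653/4 = 163.25.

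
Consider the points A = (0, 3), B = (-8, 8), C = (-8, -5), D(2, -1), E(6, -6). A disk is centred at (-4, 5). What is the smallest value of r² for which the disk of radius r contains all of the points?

The required radius is the distance from (-4, 5) to the farthest point.
Squared distances: 20, 25, 116, 72, 221.
Maximum is 221, attained at E.

221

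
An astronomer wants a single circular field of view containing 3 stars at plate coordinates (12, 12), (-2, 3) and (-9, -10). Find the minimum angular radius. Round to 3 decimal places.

15.207

Call the three points A, B, C in the order given.
Side lengths²: AB² = 277, AC² = 925, BC² = 218.
Since AC² = 925 ≥ 277 + 218 = 495, the angle opposite AC is not acute, so the smallest enclosing circle has AC as diameter.
Centre = midpoint of AC = (1.5, 1), r² = 925/4 = 231.25.
r = √(231.25) ≈ 15.207.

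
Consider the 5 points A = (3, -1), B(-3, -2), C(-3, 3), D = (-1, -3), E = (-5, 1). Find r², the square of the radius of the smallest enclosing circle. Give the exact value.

The minimum enclosing circle of a finite set is fixed by two of the points (as a diameter) or three (as a circumcircle).
The farthest pair is A–E with squared distance 68. The circle on this segment as diameter has centre (-1, 0) and r² = 68/4 = 17.
Check B: distance² to centre = 8 ≤ 17, so it lies inside.
All remaining points lie in this disk, and no smaller disk contains both endpoints, so this is the minimum enclosing circle.

17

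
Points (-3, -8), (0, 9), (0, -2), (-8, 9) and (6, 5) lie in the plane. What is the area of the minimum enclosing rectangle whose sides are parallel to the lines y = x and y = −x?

In coordinates u = x + y, v = x − y the rectangle is axis-aligned; the map (x,y)→(u,v) scales areas by 2.
u-values: -11, 9, -2, 1, 11; range = 11 − (-11) = 22.
v-values: 5, -9, 2, -17, 1; range = 5 − (-17) = 22.
Area = (22 × 22) / 2 = 242.

242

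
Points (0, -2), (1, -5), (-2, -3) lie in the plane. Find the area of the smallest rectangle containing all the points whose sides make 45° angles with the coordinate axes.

7.5

In coordinates u = x + y, v = x − y the rectangle is axis-aligned; the map (x,y)→(u,v) scales areas by 2.
u-values: -2, -4, -5; range = -2 − (-5) = 3.
v-values: 2, 6, 1; range = 6 − 1 = 5.
Area = (3 × 5) / 2 = 7.5.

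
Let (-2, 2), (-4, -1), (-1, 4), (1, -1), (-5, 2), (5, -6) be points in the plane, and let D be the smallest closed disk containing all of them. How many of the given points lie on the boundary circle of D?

2

A smallest enclosing disk is always determined by at most three of the input points on its boundary.
The farthest pair is (-5, 2)–(5, -6) with squared distance 164. The circle on this segment as diameter has centre (0, -2) and r² = 164/4 = 41.
Check (-2, 2): distance² to centre = 20 ≤ 41, so it lies inside.
All remaining points lie in this disk, and no smaller disk contains both endpoints, so this is the minimum enclosing circle.
The points at distance exactly r from the centre are (-5, 2), (5, -6) — 2 points.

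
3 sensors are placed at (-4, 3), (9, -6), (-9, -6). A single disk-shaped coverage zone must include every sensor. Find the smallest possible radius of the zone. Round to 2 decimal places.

Call the three points A, B, C in the order given.
Side lengths²: AB² = 250, AC² = 106, BC² = 324.
Since BC² = 324 < 250 + 106 = 356, the triangle is acute, so the smallest enclosing circle is the circumcircle.
Circumcentre = (0, -46/9), r² = 6625/81.
r = √(6625/81) ≈ 9.04.

9.04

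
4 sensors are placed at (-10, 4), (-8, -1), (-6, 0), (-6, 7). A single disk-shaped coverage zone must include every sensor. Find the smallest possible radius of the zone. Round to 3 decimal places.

By Welzl's lemma the MEC is supported by two points (diametrically opposite) or three points (on a circumcircle).
The farthest pair is (-8, -1)–(-6, 7) with squared distance 68. The circle on this segment as diameter has centre (-7, 3) and r² = 68/4 = 17.
Check (-10, 4): distance² to centre = 10 ≤ 17, so it lies inside.
All remaining points lie in this disk, and no smaller disk contains both endpoints, so this is the minimum enclosing circle.
r = √17 ≈ 4.123.

4.123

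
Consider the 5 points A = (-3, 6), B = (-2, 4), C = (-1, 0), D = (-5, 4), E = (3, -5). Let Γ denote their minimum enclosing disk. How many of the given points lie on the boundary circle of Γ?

The minimum enclosing circle of a finite set is fixed by two of the points (as a diameter) or three (as a circumcircle).
The farthest pair is A–E with squared distance 157. The circle on this segment as diameter has centre (0, 0.5) and r² = 157/4 = 39.25.
Check B: distance² to centre = 16.25 ≤ 39.25, so it lies inside.
All remaining points lie in this disk, and no smaller disk contains both endpoints, so this is the minimum enclosing circle.
The points at distance exactly r from the centre are A, E — 2 points.

2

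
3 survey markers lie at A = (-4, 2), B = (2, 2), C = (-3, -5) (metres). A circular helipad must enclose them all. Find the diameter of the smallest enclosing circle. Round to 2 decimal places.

8.69

Side lengths²: AB² = 36, AC² = 50, BC² = 74.
Since BC² = 74 < 50 + 36 = 86, the triangle is acute, so the smallest enclosing circle is the circumcircle.
Circumcentre = (-1, -8/7), r² = 925/49.
Diameter = 2r = 2√(925/49) ≈ 8.69.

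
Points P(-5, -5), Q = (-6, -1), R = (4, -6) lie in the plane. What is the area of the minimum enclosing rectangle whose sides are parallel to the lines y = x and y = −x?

60

In coordinates u = x + y, v = x − y the rectangle is axis-aligned; the map (x,y)→(u,v) scales areas by 2.
u-values: -10, -7, -2; range = -2 − (-10) = 8.
v-values: 0, -5, 10; range = 10 − (-5) = 15.
Area = (8 × 15) / 2 = 60.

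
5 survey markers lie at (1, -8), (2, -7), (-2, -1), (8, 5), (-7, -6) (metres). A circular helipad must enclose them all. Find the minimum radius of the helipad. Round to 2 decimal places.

9.30

A smallest enclosing disk is always determined by at most three of the input points on its boundary.
The farthest pair is (8, 5)–(-7, -6) with squared distance 346. The circle on this segment as diameter has centre (0.5, -0.5) and r² = 346/4 = 86.5.
Check (1, -8): distance² to centre = 56.5 ≤ 86.5, so it lies inside.
All remaining points lie in this disk, and no smaller disk contains both endpoints, so this is the minimum enclosing circle.
r = √(86.5) ≈ 9.30.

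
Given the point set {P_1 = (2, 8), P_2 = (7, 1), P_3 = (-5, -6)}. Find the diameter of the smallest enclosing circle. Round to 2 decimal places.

Side lengths²: P_1P_2² = 74, P_1P_3² = 245, P_2P_3² = 193.
Since P_1P_3² = 245 < 193 + 74 = 267, the triangle is acute, so the smallest enclosing circle is the circumcircle.
Circumcentre = (-29/34, 23/34), r² = 35705/578.
Diameter = 2r = 2√(35705/578) ≈ 15.72.

15.72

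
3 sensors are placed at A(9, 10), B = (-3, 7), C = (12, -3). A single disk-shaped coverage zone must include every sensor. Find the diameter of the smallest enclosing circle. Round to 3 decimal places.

18.031

Side lengths²: AB² = 153, AC² = 178, BC² = 325.
Since BC² = 325 < 178 + 153 = 331, the triangle is acute, so the smallest enclosing circle is the circumcircle.
Circumcentre = (101/22, 47/22), r² = 19669/242.
Diameter = 2r = 2√(19669/242) ≈ 18.031.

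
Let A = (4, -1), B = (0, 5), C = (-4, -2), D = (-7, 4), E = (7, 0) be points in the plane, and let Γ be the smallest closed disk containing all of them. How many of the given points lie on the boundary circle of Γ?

By Welzl's lemma the MEC is supported by two points (diametrically opposite) or three points (on a circumcircle).
The farthest pair is D–E with squared distance 212. The circle on this segment as diameter has centre (0, 2) and r² = 212/4 = 53.
Check A: distance² to centre = 25 ≤ 53, so it lies inside.
All remaining points lie in this disk, and no smaller disk contains both endpoints, so this is the minimum enclosing circle.
The points at distance exactly r from the centre are D, E — 2 points.

2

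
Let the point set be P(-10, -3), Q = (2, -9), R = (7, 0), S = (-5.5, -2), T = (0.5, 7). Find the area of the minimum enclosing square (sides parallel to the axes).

The bounding box has width 17 and height 16.
An axis-aligned square enclosing the set must have side ≥ max(width, height).
So the minimum side is max(17, 16) = 17.
Area = 17² = 289.

289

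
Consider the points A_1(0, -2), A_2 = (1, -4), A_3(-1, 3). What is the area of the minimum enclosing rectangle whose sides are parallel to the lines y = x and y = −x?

In coordinates u = x + y, v = x − y the rectangle is axis-aligned; the map (x,y)→(u,v) scales areas by 2.
u-values: -2, -3, 2; range = 2 − (-3) = 5.
v-values: 2, 5, -4; range = 5 − (-4) = 9.
Area = (5 × 9) / 2 = 22.5.

22.5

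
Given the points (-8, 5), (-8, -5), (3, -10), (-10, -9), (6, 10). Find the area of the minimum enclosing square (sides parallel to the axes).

400

The bounding box has width 16 and height 20.
An axis-aligned square enclosing the set must have side ≥ max(width, height).
So the minimum side is max(16, 20) = 20.
Area = 20² = 400.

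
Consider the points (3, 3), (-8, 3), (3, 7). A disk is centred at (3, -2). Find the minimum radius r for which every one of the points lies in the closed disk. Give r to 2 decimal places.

12.08

The required radius is the distance from (3, -2) to the farthest point.
Squared distances: 25, 146, 81.
Maximum is 146, attained at (-8, 3).
r = √146 ≈ 12.08.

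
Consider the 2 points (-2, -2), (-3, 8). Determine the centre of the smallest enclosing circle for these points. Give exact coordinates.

The smallest circle enclosing two points has them as diameter endpoints.
Centre = midpoint = (-2.5, 3); r² = |(-2, -2)−(-3, 8)|²/4 = 101/4 = 25.25.
Centre = (-2.5, 3).

(-2.5, 3)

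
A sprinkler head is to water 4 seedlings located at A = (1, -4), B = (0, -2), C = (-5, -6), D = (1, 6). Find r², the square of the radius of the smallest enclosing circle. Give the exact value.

A smallest enclosing disk is always determined by at most three of the input points on its boundary.
The farthest pair is C–D with squared distance 180. The circle on this segment as diameter has centre (-2, 0) and r² = 180/4 = 45.
Check A: distance² to centre = 25 ≤ 45, so it lies inside.
All remaining points lie in this disk, and no smaller disk contains both endpoints, so this is the minimum enclosing circle.

45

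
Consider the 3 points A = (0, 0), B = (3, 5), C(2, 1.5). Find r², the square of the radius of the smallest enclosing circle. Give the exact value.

Side lengths²: AB² = 34, AC² = 6.25, BC² = 13.25.
Since AB² = 34 ≥ 13.25 + 6.25 = 19.5, the angle opposite AB is not acute, so the smallest enclosing circle has AB as diameter.
Centre = midpoint of AB = (1.5, 2.5), r² = 34/4 = 8.5.

8.5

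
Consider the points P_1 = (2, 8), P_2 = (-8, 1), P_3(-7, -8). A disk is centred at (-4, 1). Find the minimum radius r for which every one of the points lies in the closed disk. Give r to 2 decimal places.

The required radius is the distance from (-4, 1) to the farthest point.
Squared distances: 85, 16, 90.
Maximum is 90, attained at P_3.
r = √90 ≈ 9.49.

9.49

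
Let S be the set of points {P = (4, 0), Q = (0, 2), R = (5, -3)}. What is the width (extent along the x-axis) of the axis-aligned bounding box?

5

max x = 5, min x = 0, so width = 5.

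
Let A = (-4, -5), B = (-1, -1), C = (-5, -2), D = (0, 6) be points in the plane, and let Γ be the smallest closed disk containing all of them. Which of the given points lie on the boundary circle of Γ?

A, D

The farthest pair is A–D with squared distance 137. The circle on this segment as diameter has centre (-2, 0.5) and r² = 137/4 = 34.25.
Check B: distance² to centre = 3.25 ≤ 34.25, so it lies inside.
All remaining points lie in this disk, and no smaller disk contains both endpoints, so this is the minimum enclosing circle.
The points at distance exactly r from the centre are A, D — 2 points.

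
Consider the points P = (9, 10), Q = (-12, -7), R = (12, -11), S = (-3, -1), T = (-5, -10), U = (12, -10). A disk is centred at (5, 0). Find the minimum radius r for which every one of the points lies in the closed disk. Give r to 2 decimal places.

18.38

The required radius is the distance from (5, 0) to the farthest point.
Squared distances: 116, 338, 170, 65, 200, 149.
Maximum is 338, attained at Q.
r = √338 ≈ 18.38.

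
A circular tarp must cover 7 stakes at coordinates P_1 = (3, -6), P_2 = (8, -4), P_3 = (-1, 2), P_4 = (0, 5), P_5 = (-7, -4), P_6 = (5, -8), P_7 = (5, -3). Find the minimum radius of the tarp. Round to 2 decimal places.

By Welzl's lemma the MEC is supported by two points (diametrically opposite) or three points (on a circumcircle).
The minimum enclosing circle is determined by three boundary points: P_2, P_4, P_5.
Their circumcentre is (0.5, -47/18) with r² = 9425/162.
The farthest remaining point P_6 is at distance² 7985/162 ≤ 9425/162.
r = √(9425/162) ≈ 7.63.

7.63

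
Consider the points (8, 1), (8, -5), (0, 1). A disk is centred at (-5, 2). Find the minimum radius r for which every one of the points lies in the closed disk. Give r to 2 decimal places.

The required radius is the distance from (-5, 2) to the farthest point.
Squared distances: 170, 218, 26.
Maximum is 218, attained at (8, -5).
r = √218 ≈ 14.76.

14.76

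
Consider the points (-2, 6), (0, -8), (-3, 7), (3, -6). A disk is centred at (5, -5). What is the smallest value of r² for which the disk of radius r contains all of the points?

208

The required radius is the distance from (5, -5) to the farthest point.
Squared distances: 170, 34, 208, 5.
Maximum is 208, attained at (-3, 7).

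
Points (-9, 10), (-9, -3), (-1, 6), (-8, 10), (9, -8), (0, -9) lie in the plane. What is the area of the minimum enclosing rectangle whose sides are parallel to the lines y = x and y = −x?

306

In coordinates u = x + y, v = x − y the rectangle is axis-aligned; the map (x,y)→(u,v) scales areas by 2.
u-values: 1, -12, 5, 2, 1, -9; range = 5 − (-12) = 17.
v-values: -19, -6, -7, -18, 17, 9; range = 17 − (-19) = 36.
Area = (17 × 36) / 2 = 306.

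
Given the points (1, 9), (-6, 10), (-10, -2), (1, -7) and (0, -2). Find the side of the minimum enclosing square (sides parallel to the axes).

The bounding box has width 11 and height 17.
An axis-aligned square enclosing the set must have side ≥ max(width, height).
So the minimum side is max(11, 17) = 17.

17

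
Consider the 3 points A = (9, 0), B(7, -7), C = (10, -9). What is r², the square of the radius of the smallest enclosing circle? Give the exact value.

20.5

Side lengths²: AB² = 53, AC² = 82, BC² = 13.
Since AC² = 82 ≥ 53 + 13 = 66, the angle opposite AC is not acute, so the smallest enclosing circle has AC as diameter.
Centre = midpoint of AC = (9.5, -4.5), r² = 82/4 = 20.5.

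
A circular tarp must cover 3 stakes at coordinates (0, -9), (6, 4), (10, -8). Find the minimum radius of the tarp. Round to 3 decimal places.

Call the three points A, B, C in the order given.
Side lengths²: AB² = 205, AC² = 101, BC² = 160.
Since AB² = 205 < 160 + 101 = 261, the triangle is acute, so the smallest enclosing circle is the circumcircle.
Circumcentre = (277/62, -197/62), r² = 103525/1922.
r = √(103525/1922) ≈ 7.339.

7.339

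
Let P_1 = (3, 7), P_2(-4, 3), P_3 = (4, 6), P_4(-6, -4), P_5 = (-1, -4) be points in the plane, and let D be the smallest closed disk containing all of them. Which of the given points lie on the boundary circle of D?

P_1, P_3, P_4

A smallest enclosing disk is always determined by at most three of the input points on its boundary.
The farthest pair is P_1–P_4 with squared distance 202. The circle on this segment as diameter has centre (-1.5, 1.5) and r² = 202/4 = 50.5.
Check P_2: distance² to centre = 8.5 ≤ 50.5, so it lies inside.
All remaining points lie in this disk, and no smaller disk contains both endpoints, so this is the minimum enclosing circle.
The points at distance exactly r from the centre are P_1, P_3, P_4 — 3 points.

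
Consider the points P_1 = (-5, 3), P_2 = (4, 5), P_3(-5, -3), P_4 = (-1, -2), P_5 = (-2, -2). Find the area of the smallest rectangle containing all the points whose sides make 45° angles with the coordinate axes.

In coordinates u = x + y, v = x − y the rectangle is axis-aligned; the map (x,y)→(u,v) scales areas by 2.
u-values: -2, 9, -8, -3, -4; range = 9 − (-8) = 17.
v-values: -8, -1, -2, 1, 0; range = 1 − (-8) = 9.
Area = (17 × 9) / 2 = 76.5.

76.5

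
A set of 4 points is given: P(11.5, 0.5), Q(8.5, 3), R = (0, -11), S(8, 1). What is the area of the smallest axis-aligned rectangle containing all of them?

161

x ranges over [0, 11.5], width 11.5.
y ranges over [-11, 3], height 14.
Area = 11.5 × 14 = 161.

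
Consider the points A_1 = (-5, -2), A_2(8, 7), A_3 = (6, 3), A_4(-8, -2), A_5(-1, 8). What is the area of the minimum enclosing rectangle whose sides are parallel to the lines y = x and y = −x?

In coordinates u = x + y, v = x − y the rectangle is axis-aligned; the map (x,y)→(u,v) scales areas by 2.
u-values: -7, 15, 9, -10, 7; range = 15 − (-10) = 25.
v-values: -3, 1, 3, -6, -9; range = 3 − (-9) = 12.
Area = (25 × 12) / 2 = 150.

150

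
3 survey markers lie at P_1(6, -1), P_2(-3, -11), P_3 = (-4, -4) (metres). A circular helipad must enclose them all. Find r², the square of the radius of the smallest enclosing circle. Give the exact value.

45.25

Side lengths²: P_1P_2² = 181, P_1P_3² = 109, P_2P_3² = 50.
Since P_1P_2² = 181 ≥ 109 + 50 = 159, the angle opposite P_1P_2 is not acute, so the smallest enclosing circle has P_1P_2 as diameter.
Centre = midpoint of P_1P_2 = (1.5, -6), r² = 181/4 = 45.25.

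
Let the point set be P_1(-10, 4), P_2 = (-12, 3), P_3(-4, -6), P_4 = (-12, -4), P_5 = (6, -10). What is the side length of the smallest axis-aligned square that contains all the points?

18

The bounding box has width 18 and height 14.
An axis-aligned square enclosing the set must have side ≥ max(width, height).
So the minimum side is max(18, 14) = 18.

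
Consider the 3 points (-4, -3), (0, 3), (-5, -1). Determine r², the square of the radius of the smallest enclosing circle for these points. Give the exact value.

Call the three points A, B, C in the order given.
Side lengths²: AB² = 52, AC² = 5, BC² = 41.
Since AB² = 52 ≥ 41 + 5 = 46, the angle opposite AB is not acute, so the smallest enclosing circle has AB as diameter.
Centre = midpoint of AB = (-2, 0), r² = 52/4 = 13.

13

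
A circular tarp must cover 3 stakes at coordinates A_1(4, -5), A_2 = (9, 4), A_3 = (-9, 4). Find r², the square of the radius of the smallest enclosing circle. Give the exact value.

6625/81

Side lengths²: A_1A_2² = 106, A_1A_3² = 250, A_2A_3² = 324.
Since A_2A_3² = 324 < 250 + 106 = 356, the triangle is acute, so the smallest enclosing circle is the circumcircle.
Circumcentre = (0, 28/9), r² = 6625/81.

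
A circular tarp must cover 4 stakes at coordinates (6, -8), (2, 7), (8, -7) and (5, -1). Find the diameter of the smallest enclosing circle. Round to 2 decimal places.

The minimum enclosing circle of a finite set is fixed by two of the points (as a diameter) or three (as a circumcircle).
The farthest pair is (6, -8)–(2, 7) with squared distance 241. The circle on this segment as diameter has centre (4, -0.5) and r² = 241/4 = 60.25.
Check (8, -7): distance² to centre = 58.25 ≤ 60.25, so it lies inside.
All remaining points lie in this disk, and no smaller disk contains both endpoints, so this is the minimum enclosing circle.
Diameter = 2r = 2√(60.25) ≈ 15.52.

15.52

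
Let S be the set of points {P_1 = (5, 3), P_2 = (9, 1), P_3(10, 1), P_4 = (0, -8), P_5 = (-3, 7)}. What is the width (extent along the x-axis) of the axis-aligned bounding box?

max x = 10, min x = -3, so width = 13.

13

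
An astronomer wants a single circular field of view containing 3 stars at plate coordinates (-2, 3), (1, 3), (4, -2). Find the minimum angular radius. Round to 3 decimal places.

Call the three points A, B, C in the order given.
Side lengths²: AB² = 9, AC² = 61, BC² = 34.
Since AC² = 61 ≥ 34 + 9 = 43, the angle opposite AC is not acute, so the smallest enclosing circle has AC as diameter.
Centre = midpoint of AC = (1, 0.5), r² = 61/4 = 15.25.
r = √(15.25) ≈ 3.905.

3.905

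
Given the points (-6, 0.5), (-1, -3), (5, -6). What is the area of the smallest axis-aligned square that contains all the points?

The bounding box has width 11 and height 6.5.
An axis-aligned square enclosing the set must have side ≥ max(width, height).
So the minimum side is max(11, 6.5) = 11.
Area = 11² = 121.

121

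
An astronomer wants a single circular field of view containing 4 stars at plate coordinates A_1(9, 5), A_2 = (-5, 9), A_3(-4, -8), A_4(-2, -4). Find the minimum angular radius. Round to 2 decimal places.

9.74

The minimum enclosing circle is determined by three boundary points: A_1, A_2, A_3.
Their circumcentre is (2/9, 7/9) with r² = 7685/81.
The farthest remaining point A_4 is at distance² 2249/81 ≤ 7685/81.
r = √(7685/81) ≈ 9.74.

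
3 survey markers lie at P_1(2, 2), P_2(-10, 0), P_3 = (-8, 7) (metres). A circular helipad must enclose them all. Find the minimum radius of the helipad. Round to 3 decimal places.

Side lengths²: P_1P_2² = 148, P_1P_3² = 125, P_2P_3² = 53.
Since P_1P_2² = 148 < 125 + 53 = 178, the triangle is acute, so the smallest enclosing circle is the circumcircle.
Circumcentre = (-4.1875, 2.125), r² = 38.30078125.
r = √(38.30078125) ≈ 6.189.

6.189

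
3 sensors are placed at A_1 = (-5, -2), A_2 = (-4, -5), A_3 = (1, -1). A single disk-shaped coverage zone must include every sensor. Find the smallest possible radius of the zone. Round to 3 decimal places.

3.241

Side lengths²: A_1A_2² = 10, A_1A_3² = 37, A_2A_3² = 41.
Since A_2A_3² = 41 < 37 + 10 = 47, the triangle is acute, so the smallest enclosing circle is the circumcircle.
Circumcentre = (-69/38, -99/38), r² = 7585/722.
r = √(7585/722) ≈ 3.241.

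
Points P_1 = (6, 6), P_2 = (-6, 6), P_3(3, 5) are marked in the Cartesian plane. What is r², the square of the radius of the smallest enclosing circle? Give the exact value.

Side lengths²: P_1P_2² = 144, P_1P_3² = 10, P_2P_3² = 82.
Since P_1P_2² = 144 ≥ 82 + 10 = 92, the angle opposite P_1P_2 is not acute, so the smallest enclosing circle has P_1P_2 as diameter.
Centre = midpoint of P_1P_2 = (0, 6), r² = 144/4 = 36.

36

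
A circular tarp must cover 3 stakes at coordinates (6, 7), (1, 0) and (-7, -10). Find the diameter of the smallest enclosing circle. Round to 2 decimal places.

21.40

Call the three points A, B, C in the order given.
Side lengths²: AB² = 74, AC² = 458, BC² = 164.
Since AC² = 458 ≥ 164 + 74 = 238, the angle opposite AC is not acute, so the smallest enclosing circle has AC as diameter.
Centre = midpoint of AC = (-0.5, -1.5), r² = 458/4 = 114.5.
Diameter = 2r = 2√(114.5) ≈ 21.40.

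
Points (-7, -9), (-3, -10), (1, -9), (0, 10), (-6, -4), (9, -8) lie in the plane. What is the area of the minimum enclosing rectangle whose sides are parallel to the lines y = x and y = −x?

351

In coordinates u = x + y, v = x − y the rectangle is axis-aligned; the map (x,y)→(u,v) scales areas by 2.
u-values: -16, -13, -8, 10, -10, 1; range = 10 − (-16) = 26.
v-values: 2, 7, 10, -10, -2, 17; range = 17 − (-10) = 27.
Area = (26 × 27) / 2 = 351.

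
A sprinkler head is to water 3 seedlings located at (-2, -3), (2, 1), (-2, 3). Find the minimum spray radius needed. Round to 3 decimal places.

3.162

Call the three points A, B, C in the order given.
Side lengths²: AB² = 32, AC² = 36, BC² = 20.
Since AC² = 36 < 32 + 20 = 52, the triangle is acute, so the smallest enclosing circle is the circumcircle.
Circumcentre = (-1, 0), r² = 10.
r = √10 ≈ 3.162.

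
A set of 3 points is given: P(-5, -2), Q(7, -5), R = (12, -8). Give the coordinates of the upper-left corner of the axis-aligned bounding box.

(-5, -2)

x-range [-5, 12], y-range [-8, -2].
The upper-left corner is (-5, -2).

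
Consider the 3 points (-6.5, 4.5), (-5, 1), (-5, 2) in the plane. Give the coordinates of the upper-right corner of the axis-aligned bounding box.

x-range [-6.5, -5], y-range [1, 4.5].
The upper-right corner is (-5, 4.5).

(-5, 4.5)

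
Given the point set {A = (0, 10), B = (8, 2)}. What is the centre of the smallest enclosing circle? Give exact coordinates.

The smallest circle enclosing two points has them as diameter endpoints.
Centre = midpoint = (4, 6); r² = |AB|²/4 = 128/4 = 32.
Centre = (4, 6).

(4, 6)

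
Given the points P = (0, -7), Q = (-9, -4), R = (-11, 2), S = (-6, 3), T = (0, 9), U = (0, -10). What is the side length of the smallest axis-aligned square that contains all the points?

19

The bounding box has width 11 and height 19.
An axis-aligned square enclosing the set must have side ≥ max(width, height).
So the minimum side is max(11, 19) = 19.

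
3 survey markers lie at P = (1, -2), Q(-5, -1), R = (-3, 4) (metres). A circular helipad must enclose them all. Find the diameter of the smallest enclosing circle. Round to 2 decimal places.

7.38

Side lengths²: PQ² = 37, PR² = 52, QR² = 29.
Since PR² = 52 < 37 + 29 = 66, the triangle is acute, so the smallest enclosing circle is the circumcircle.
Circumcentre = (-1.65625, 0.5625), r² = 13.6220703125.
Diameter = 2r = 2√(13.6220703125) ≈ 7.38.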